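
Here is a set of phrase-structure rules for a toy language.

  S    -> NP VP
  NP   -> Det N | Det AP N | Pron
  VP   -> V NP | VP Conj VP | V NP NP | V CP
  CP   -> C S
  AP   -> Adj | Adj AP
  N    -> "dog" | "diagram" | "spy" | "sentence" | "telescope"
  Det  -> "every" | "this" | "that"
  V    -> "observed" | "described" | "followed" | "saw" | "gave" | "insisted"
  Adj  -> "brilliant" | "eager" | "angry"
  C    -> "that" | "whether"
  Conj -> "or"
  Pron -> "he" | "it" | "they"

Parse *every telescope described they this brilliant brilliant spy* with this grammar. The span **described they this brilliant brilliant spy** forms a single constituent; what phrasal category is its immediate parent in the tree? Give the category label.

S
  NP
    Det: every
    N: telescope
  VP
    V: described
    NP
      Pron: they
    NP
      Det: this
      AP
        Adj: brilliant
        AP
          Adj: brilliant
      N: spy
The span 'described they this brilliant brilliant spy' is the VP node built by VP → V NP NP.
Its mother is the S built by S → NP VP.

S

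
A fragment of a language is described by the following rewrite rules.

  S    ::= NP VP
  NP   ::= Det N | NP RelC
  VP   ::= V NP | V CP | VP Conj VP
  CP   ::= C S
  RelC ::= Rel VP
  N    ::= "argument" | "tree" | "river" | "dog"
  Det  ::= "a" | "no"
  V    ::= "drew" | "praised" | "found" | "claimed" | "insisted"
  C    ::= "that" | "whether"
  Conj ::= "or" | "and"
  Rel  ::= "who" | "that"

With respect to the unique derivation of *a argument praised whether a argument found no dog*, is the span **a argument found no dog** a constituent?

[S [NP [Det a] [N argument]] [VP [V praised] [CP [C whether] [S [NP [Det a] [N argument]] [VP [V found] [NP [Det no] [N dog]]]]]]]
The words 'a argument found no dog' are exhaustively dominated by a single S node (built by S → NP VP), so they form a constituent.

Yes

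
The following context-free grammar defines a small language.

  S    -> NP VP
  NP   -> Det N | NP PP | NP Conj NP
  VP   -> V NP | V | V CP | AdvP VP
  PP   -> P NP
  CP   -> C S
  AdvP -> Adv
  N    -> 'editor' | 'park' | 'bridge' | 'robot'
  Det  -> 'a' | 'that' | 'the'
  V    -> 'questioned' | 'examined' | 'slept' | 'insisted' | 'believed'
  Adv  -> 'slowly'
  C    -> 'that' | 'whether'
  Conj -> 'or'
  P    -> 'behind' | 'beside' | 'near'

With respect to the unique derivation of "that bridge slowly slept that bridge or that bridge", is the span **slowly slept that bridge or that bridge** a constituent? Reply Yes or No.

Yes

[S [NP [Det that] [N bridge]] [VP [AdvP [Adv slowly]] [VP [V slept] [NP [NP [Det that] [N bridge]] [Conj or] [NP [Det that] [N bridge]]]]]]
The words 'slowly slept that bridge or that bridge' are exhaustively dominated by a single VP node (built by VP → AdvP VP), so they form a constituent.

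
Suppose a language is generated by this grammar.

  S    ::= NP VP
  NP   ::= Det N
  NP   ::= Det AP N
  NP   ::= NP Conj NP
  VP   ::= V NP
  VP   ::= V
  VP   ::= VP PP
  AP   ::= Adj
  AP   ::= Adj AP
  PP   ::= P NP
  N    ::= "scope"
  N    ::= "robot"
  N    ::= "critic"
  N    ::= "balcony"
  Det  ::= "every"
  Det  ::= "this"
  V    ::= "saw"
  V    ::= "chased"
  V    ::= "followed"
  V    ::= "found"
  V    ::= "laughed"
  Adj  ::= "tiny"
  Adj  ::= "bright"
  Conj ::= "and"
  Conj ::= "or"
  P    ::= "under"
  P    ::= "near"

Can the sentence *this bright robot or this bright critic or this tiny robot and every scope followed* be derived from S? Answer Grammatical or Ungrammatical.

S
  NP
    NP
      Det: this
      AP
        Adj: bright
      N: robot
    Conj: or
    NP
      NP
        Det: this
        AP
          Adj: bright
        N: critic
      Conj: or
      NP
        NP
          Det: this
          AP
            Adj: tiny
          N: robot
        Conj: and
        NP
          Det: every
          N: scope
  VP
    V: followed
Each bracket corresponds to one application of a listed rule, so the string is derivable from S.

Grammatical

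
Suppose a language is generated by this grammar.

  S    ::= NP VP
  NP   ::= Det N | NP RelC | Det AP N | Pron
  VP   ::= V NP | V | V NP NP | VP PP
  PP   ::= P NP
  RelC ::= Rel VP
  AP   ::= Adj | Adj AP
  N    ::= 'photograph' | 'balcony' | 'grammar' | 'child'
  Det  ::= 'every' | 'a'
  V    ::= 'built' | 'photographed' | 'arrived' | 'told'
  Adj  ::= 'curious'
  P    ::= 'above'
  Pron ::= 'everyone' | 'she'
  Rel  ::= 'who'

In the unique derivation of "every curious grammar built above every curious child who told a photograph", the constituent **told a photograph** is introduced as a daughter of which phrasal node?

RelC

S
  NP
    Det: every
    AP
      Adj: curious
    N: grammar
  VP
    VP
      V: built
    PP
      P: above
      NP
        NP
          Det: every
          AP
            Adj: curious
          N: child
        RelC
          Rel: who
          VP
            V: told
            NP
              Det: a
              N: photograph
The span 'told a photograph' is the VP node built by VP → V NP.
Its mother is the RelC built by RelC → Rel VP.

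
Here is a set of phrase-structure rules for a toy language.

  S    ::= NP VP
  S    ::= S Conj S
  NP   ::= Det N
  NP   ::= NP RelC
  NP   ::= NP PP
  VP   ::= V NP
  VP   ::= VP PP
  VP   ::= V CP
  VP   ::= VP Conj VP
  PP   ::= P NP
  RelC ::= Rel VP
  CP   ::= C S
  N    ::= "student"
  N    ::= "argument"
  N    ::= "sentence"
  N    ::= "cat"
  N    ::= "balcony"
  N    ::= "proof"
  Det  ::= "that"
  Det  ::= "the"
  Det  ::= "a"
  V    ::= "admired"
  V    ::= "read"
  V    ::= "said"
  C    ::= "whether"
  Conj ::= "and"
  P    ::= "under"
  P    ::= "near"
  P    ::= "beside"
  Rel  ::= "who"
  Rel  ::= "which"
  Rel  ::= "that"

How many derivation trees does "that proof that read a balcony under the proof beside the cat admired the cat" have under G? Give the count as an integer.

Two of the 9 distinct bracketings:
[S [NP [NP [Det that] [N proof]] [RelC [Rel that] [VP [V read] [NP [NP [Det a] [N balcony]] [PP [P under] [NP [NP [Det the] [N proof]] [PP [P beside] [NP [Det the] [N cat]]]]]]]]] [VP [V admired] [NP [Det the] [N cat]]]]
[S [NP [NP [Det that] [N proof]] [RelC [Rel that] [VP [V read] [NP [NP [NP [Det a] [N balcony]] [PP [P under] [NP [Det the] [N proof]]]] [PP [P beside] [NP [Det the] [N cat]]]]]]] [VP [V admired] [NP [Det the] [N cat]]]]
The trees differ in how a recursive rule is bracketed over the same span.

9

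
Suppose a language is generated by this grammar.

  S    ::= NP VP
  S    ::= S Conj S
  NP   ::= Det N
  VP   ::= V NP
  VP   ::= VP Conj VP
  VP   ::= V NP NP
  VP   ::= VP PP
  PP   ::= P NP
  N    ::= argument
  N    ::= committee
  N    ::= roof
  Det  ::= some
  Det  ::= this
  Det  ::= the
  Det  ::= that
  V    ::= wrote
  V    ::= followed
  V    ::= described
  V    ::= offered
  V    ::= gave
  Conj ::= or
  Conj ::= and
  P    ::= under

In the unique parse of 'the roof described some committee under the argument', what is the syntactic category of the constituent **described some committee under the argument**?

VP

S
  NP
    Det: the
    N: roof
  VP
    VP
      V: described
      NP
        Det: some
        N: committee
    PP
      P: under
      NP
        Det: the
        N: argument
The span 'described some committee under the argument' is the VP node built by VP → VP PP.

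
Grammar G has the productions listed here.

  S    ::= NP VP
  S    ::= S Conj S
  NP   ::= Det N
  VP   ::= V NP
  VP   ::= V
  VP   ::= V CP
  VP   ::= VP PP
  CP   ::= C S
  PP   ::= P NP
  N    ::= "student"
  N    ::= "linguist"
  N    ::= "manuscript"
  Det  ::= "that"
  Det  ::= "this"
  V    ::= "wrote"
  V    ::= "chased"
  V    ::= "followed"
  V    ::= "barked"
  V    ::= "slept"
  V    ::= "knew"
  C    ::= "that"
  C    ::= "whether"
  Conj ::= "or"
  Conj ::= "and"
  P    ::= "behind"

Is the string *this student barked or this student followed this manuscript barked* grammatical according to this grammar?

For S → NP VP, the only prefix that parses as NP is 'this student', but the remainder 'barked or this student followed this manuscript barked' is not a VP under these rules. The alternative S rule S → S Conj S likewise has no satisfying split.

Ungrammatical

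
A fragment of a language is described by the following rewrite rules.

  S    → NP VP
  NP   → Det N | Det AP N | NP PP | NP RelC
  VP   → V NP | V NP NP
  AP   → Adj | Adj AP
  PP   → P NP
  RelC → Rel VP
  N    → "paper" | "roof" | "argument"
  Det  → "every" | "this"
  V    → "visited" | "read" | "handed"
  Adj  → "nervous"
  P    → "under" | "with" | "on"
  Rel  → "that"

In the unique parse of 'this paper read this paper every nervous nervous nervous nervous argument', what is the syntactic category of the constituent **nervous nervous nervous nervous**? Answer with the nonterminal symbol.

AP

S
  NP
    Det: this
    N: paper
  VP
    V: read
    NP
      Det: this
      N: paper
    NP
      Det: every
      AP
        Adj: nervous
        AP
          Adj: nervous
          AP
            Adj: nervous
            AP
              Adj: nervous
      N: argument
The span 'nervous nervous nervous nervous' is the AP node built by AP → Adj AP.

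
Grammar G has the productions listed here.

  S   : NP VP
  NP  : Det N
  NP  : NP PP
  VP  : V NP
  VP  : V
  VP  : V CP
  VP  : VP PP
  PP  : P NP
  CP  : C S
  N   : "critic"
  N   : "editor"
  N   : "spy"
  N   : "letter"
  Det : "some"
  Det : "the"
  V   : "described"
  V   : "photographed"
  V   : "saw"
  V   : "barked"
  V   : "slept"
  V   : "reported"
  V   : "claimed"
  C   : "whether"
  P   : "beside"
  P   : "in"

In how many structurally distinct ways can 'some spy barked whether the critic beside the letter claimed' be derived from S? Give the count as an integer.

1

[S [NP [Det some] [N spy]] [VP [V barked] [CP [C whether] [S [NP [NP [Det the] [N critic]] [PP [P beside] [NP [Det the] [N letter]]]] [VP [V claimed]]]]]]
No rule offers an alternative attachment or grouping for any span, so this is the only derivation.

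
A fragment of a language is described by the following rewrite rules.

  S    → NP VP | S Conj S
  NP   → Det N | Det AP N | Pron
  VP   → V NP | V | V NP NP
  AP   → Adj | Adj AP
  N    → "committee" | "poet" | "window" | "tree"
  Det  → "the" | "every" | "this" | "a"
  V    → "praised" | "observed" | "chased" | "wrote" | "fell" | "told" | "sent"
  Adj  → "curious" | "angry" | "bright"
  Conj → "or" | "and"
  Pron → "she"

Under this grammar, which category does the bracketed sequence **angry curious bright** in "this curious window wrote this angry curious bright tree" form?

[S [NP [Det this] [AP [Adj curious]] [N window]] [VP [V wrote] [NP [Det this] [AP [Adj angry] [AP [Adj curious] [AP [Adj bright]]]] [N tree]]]]
The span 'angry curious bright' is the AP node built by AP → Adj AP.

AP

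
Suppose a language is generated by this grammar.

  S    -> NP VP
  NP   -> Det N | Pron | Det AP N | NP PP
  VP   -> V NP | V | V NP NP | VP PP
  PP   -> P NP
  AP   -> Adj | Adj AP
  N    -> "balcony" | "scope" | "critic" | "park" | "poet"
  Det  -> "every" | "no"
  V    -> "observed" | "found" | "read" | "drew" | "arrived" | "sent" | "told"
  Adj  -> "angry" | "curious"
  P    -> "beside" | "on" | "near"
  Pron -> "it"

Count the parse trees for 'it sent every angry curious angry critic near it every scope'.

1

[S [NP [Pron it]] [VP [V sent] [NP [NP [Det every] [AP [Adj angry] [AP [Adj curious] [AP [Adj angry]]]] [N critic]] [PP [P near] [NP [Pron it]]]] [NP [Det every] [N scope]]]]
No rule offers an alternative attachment or grouping for any span, so this is the only derivation.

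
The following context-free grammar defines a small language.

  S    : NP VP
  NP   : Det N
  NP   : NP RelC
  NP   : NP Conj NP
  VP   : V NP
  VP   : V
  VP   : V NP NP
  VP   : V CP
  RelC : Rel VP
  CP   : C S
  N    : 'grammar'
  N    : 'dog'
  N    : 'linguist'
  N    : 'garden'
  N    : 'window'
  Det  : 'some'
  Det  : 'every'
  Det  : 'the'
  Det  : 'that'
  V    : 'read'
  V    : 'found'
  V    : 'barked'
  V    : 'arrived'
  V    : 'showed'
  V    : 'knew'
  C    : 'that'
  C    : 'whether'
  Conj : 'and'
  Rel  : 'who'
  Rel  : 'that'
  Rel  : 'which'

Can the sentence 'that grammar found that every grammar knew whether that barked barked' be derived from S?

Ungrammatical

For S → NP VP, the only prefix that parses as NP is 'that grammar', but the remainder 'found that every grammar knew whether that barked barked' is not a VP under these rules.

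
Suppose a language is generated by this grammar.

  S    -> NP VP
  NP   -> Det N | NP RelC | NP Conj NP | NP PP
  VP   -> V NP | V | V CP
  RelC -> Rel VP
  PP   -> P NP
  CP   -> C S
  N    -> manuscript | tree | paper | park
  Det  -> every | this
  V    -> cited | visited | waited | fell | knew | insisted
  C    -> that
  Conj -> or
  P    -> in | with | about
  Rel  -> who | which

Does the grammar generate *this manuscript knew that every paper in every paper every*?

An N word can never sit immediately before a Det word in any string this grammar generates, so the substring 'paper every' rules out a derivation.

Ungrammatical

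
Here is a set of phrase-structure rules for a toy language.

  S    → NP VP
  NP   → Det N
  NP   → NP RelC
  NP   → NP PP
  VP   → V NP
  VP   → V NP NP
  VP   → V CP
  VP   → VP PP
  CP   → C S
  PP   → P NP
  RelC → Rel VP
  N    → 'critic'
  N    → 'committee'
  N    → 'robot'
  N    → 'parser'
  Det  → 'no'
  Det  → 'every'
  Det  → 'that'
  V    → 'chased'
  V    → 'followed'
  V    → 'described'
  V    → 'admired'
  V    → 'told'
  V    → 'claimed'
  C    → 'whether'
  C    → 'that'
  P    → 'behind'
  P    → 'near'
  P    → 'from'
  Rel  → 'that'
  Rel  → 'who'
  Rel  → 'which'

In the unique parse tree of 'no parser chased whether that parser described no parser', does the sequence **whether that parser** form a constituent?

No

[S [NP [Det no] [N parser]] [VP [V chased] [CP [C whether] [S [NP [Det that] [N parser]] [VP [V described] [NP [Det no] [N parser]]]]]]]
The smallest constituent containing 'whether that parser' is the CP spanning 'whether that parser described no parser'; no single node in the tree dominates exactly the given words.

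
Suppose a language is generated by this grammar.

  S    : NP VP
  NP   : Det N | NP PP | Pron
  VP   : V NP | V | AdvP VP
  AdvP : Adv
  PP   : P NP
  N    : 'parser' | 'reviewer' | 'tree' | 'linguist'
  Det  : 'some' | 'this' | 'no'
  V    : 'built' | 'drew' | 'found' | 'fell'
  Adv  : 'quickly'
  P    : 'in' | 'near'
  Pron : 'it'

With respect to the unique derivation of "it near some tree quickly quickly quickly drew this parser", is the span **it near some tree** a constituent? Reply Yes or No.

[S [NP [NP [Pron it]] [PP [P near] [NP [Det some] [N tree]]]] [VP [AdvP [Adv quickly]] [VP [AdvP [Adv quickly]] [VP [AdvP [Adv quickly]] [VP [V drew] [NP [Det this] [N parser]]]]]]]
The words 'it near some tree' are exhaustively dominated by a single NP node (built by NP → NP PP), so they form a constituent.

Yes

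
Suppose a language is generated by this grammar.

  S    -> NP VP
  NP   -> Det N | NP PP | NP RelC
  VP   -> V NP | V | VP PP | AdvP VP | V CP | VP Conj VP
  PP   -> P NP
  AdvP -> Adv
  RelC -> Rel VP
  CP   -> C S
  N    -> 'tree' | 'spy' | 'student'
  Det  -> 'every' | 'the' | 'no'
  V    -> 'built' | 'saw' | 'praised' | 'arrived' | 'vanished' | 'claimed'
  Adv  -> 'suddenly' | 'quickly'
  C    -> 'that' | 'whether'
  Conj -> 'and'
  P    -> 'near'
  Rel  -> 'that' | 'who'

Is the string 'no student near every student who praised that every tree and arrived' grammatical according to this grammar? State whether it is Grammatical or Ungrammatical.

For S → NP VP, every NP-prefix leaves a non-VP remainder: after 'no student' the remainder is not a VP; after 'no student near every student' the remainder is not a VP; after 'no student near every student who praised' the remainder is not a VP.

Ungrammatical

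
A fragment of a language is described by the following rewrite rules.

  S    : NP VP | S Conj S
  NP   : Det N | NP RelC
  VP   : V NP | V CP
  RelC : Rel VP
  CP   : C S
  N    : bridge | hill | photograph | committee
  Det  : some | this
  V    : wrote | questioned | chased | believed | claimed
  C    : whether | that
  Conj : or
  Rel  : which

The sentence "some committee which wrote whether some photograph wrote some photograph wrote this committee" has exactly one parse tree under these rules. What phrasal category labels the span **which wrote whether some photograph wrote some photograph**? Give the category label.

RelC

S
  NP
    NP
      Det: some
      N: committee
    RelC
      Rel: which
      VP
        V: wrote
        CP
          C: whether
          S
            NP
              Det: some
              N: photograph
            VP
              V: wrote
              NP
                Det: some
                N: photograph
  VP
    V: wrote
    NP
      Det: this
      N: committee
The span 'which wrote whether some photograph wrote some photograph' is the RelC node built by RelC → Rel VP.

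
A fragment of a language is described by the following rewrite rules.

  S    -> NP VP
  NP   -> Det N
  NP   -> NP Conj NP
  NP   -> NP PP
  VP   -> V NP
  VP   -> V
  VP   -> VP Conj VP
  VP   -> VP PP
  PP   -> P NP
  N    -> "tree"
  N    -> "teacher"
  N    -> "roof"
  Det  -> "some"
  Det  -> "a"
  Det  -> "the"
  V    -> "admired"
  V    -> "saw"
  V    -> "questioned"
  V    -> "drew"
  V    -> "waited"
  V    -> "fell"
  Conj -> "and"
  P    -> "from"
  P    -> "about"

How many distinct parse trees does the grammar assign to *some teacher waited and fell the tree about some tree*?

Two of the 3 distinct bracketings:
[S [NP [Det some] [N teacher]] [VP [VP [V waited]] [Conj and] [VP [V fell] [NP [NP [Det the] [N tree]] [PP [P about] [NP [Det some] [N tree]]]]]]]
[S [NP [Det some] [N teacher]] [VP [VP [V waited]] [Conj and] [VP [VP [V fell] [NP [Det the] [N tree]]] [PP [P about] [NP [Det some] [N tree]]]]]]
The difference turns on whether NP → NP PP is used at the relevant span, versus an alternative expansion of NP.

3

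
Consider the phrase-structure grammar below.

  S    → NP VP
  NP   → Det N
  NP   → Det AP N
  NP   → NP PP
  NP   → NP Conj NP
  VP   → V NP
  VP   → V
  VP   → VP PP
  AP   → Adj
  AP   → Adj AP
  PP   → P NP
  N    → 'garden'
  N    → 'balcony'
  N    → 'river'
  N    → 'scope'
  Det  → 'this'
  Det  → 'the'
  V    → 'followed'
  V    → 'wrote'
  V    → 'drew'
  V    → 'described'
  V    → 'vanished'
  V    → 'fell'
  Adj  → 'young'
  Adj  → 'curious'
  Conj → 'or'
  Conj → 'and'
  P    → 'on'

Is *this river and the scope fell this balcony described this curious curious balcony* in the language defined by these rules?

For S → NP VP, every NP-prefix leaves a non-VP remainder: after 'this river' the remainder is not a VP; after 'this river and the scope' the remainder is not a VP.

Ungrammatical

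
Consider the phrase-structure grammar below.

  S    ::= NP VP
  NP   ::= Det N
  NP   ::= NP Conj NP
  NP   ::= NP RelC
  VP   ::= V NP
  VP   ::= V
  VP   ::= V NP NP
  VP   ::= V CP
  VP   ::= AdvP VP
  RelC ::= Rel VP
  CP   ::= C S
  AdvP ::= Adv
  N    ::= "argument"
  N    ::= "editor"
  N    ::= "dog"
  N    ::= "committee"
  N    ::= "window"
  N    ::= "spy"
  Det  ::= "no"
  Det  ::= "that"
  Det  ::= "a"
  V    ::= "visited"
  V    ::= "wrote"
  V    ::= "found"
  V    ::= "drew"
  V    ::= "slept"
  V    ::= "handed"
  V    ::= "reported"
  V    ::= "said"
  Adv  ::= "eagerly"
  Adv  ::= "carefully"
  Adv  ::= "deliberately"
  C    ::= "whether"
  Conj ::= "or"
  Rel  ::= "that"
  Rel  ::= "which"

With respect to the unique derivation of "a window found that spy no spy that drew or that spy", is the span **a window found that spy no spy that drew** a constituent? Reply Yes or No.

No

[S [NP [Det a] [N window]] [VP [V found] [NP [Det that] [N spy]] [NP [NP [NP [Det no] [N spy]] [RelC [Rel that] [VP [V drew]]]] [Conj or] [NP [Det that] [N spy]]]]]
The smallest constituent containing 'a window found that spy no spy that drew' is the S spanning 'a window found that spy no spy that drew or that spy'; no single node in the tree dominates exactly the given words.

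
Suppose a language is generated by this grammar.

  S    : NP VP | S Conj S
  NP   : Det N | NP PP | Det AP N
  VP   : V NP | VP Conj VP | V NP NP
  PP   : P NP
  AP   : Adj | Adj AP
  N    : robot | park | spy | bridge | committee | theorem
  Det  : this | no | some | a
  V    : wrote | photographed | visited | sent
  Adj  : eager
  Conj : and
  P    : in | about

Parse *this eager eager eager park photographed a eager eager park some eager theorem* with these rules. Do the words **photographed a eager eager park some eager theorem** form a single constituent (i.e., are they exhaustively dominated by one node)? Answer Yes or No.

[S [NP [Det this] [AP [Adj eager] [AP [Adj eager] [AP [Adj eager]]]] [N park]] [VP [V photographed] [NP [Det a] [AP [Adj eager] [AP [Adj eager]]] [N park]] [NP [Det some] [AP [Adj eager]] [N theorem]]]]
The words 'photographed a eager eager park some eager theorem' are exhaustively dominated by a single VP node (built by VP → V NP NP), so they form a constituent.

Yes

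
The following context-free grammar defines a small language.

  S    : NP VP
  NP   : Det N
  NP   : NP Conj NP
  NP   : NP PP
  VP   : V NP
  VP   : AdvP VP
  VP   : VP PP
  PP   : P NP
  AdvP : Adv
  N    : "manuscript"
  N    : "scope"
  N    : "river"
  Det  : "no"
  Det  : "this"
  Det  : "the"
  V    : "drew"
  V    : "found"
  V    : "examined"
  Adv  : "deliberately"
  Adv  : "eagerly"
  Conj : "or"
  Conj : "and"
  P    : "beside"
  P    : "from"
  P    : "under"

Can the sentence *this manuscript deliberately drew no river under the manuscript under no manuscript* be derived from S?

[S [NP [Det this] [N manuscript]] [VP [AdvP [Adv deliberately]] [VP [V drew] [NP [NP [Det no] [N river]] [PP [P under] [NP [NP [Det the] [N manuscript]] [PP [P under] [NP [Det no] [N manuscript]]]]]]]]]
Every word is introduced by a lexical rule and the phrasal rules combine the resulting categories into a single S.

Grammatical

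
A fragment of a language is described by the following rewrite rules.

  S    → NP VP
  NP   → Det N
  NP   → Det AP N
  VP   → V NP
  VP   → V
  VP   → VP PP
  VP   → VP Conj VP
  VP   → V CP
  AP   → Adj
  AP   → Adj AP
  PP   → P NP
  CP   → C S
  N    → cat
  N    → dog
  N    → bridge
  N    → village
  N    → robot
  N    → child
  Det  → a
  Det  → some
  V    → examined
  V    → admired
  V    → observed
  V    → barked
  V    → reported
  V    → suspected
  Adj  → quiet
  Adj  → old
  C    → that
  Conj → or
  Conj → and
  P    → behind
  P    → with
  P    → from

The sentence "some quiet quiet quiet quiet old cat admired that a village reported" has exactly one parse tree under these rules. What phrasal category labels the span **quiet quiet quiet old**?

S
  NP
    Det: some
    AP
      Adj: quiet
      AP
        Adj: quiet
        AP
          Adj: quiet
          AP
            Adj: quiet
            AP
              Adj: old
    N: cat
  VP
    V: admired
    CP
      C: that
      S
        NP
          Det: a
          N: village
        VP
          V: reported
The span 'quiet quiet quiet old' is the AP node built by AP → Adj AP.

AP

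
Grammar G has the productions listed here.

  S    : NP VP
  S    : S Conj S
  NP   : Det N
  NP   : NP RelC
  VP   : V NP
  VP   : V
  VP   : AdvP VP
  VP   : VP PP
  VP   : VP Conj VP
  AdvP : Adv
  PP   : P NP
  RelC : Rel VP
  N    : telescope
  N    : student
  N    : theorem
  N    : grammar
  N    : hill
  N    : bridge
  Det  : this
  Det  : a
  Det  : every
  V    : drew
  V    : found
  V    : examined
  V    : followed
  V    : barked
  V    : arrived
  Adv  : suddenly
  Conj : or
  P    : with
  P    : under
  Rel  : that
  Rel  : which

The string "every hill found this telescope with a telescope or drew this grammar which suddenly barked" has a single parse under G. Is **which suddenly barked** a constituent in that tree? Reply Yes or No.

Yes

[S [NP [Det every] [N hill]] [VP [VP [VP [V found] [NP [Det this] [N telescope]]] [PP [P with] [NP [Det a] [N telescope]]]] [Conj or] [VP [V drew] [NP [NP [Det this] [N grammar]] [RelC [Rel which] [VP [AdvP [Adv suddenly]] [VP [V barked]]]]]]]]
The words 'which suddenly barked' are exhaustively dominated by a single RelC node (built by RelC → Rel VP), so they form a constituent.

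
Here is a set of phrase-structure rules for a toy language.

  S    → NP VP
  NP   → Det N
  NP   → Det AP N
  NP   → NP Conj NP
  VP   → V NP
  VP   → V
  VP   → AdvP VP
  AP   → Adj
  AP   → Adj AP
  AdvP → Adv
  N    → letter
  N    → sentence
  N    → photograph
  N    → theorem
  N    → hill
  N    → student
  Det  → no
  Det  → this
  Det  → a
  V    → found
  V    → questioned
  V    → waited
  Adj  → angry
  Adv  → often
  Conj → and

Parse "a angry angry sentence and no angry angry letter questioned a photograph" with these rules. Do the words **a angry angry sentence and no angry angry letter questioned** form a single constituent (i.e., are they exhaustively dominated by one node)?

[S [NP [NP [Det a] [AP [Adj angry] [AP [Adj angry]]] [N sentence]] [Conj and] [NP [Det no] [AP [Adj angry] [AP [Adj angry]]] [N letter]]] [VP [V questioned] [NP [Det a] [N photograph]]]]
The smallest constituent containing 'a angry angry sentence and no angry angry letter questioned' is the S spanning 'a angry angry sentence and no angry angry letter questioned a photograph'; no single node in the tree dominates exactly the given words.

No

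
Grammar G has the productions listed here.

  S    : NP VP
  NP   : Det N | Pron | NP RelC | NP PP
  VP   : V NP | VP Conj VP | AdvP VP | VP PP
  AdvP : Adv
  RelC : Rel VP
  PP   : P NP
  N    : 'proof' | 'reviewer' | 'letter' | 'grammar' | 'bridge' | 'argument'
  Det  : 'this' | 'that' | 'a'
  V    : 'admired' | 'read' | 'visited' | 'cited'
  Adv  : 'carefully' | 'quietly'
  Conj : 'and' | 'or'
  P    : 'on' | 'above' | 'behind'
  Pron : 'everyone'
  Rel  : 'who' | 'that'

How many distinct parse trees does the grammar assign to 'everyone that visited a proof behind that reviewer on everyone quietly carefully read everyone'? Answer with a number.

9

Two of the 9 distinct bracketings:
[S [NP [NP [Pron everyone]] [RelC [Rel that] [VP [V visited] [NP [NP [Det a] [N proof]] [PP [P behind] [NP [NP [Det that] [N reviewer]] [PP [P on] [NP [Pron everyone]]]]]]]]] [VP [AdvP [Adv quietly]] [VP [AdvP [Adv carefully]] [VP [V read] [NP [Pron everyone]]]]]]
[S [NP [NP [Pron everyone]] [RelC [Rel that] [VP [V visited] [NP [NP [NP [Det a] [N proof]] [PP [P behind] [NP [Det that] [N reviewer]]]] [PP [P on] [NP [Pron everyone]]]]]]] [VP [AdvP [Adv quietly]] [VP [AdvP [Adv carefully]] [VP [V read] [NP [Pron everyone]]]]]]
The trees differ in how a recursive rule is bracketed over the same span.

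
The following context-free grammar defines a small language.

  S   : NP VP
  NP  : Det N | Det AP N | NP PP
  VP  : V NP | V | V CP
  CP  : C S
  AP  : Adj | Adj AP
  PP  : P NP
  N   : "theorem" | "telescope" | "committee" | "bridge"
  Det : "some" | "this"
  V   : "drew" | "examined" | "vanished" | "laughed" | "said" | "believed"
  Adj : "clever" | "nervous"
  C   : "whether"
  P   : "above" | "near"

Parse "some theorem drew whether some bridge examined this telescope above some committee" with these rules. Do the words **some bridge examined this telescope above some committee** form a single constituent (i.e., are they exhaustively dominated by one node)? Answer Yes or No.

Yes

[S [NP [Det some] [N theorem]] [VP [V drew] [CP [C whether] [S [NP [Det some] [N bridge]] [VP [V examined] [NP [NP [Det this] [N telescope]] [PP [P above] [NP [Det some] [N committee]]]]]]]]]
The words 'some bridge examined this telescope above some committee' are exhaustively dominated by a single S node (built by S → NP VP), so they form a constituent.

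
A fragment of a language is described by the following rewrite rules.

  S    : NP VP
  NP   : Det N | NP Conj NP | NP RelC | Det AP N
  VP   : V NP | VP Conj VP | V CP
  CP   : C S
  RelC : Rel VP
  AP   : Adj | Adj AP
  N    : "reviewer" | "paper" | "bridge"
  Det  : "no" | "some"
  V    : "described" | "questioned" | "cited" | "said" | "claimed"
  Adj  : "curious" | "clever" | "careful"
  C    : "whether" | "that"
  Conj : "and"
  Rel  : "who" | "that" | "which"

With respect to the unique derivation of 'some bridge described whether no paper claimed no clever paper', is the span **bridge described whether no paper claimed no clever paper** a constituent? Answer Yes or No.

No

[S [NP [Det some] [N bridge]] [VP [V described] [CP [C whether] [S [NP [Det no] [N paper]] [VP [V claimed] [NP [Det no] [AP [Adj clever]] [N paper]]]]]]]
The smallest constituent containing 'bridge described whether no paper claimed no clever paper' is the S spanning 'some bridge described whether no paper claimed no clever paper'; no single node in the tree dominates exactly the given words.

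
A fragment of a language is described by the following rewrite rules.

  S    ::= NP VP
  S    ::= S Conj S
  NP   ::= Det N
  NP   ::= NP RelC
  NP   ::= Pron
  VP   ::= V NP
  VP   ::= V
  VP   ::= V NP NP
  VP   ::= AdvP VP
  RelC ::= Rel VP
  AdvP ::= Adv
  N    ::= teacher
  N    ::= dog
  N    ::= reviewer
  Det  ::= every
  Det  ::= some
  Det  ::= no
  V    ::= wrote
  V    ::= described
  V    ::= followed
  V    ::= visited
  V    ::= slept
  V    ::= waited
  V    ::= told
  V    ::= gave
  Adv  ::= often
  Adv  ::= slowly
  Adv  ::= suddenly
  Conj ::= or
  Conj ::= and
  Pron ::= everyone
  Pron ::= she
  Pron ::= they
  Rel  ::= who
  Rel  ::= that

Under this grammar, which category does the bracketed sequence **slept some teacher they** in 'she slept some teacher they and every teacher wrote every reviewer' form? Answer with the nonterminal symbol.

VP

[S [S [NP [Pron she]] [VP [V slept] [NP [Det some] [N teacher]] [NP [Pron they]]]] [Conj and] [S [NP [Det every] [N teacher]] [VP [V wrote] [NP [Det every] [N reviewer]]]]]
The span 'slept some teacher they' is the VP node built by VP → V NP NP.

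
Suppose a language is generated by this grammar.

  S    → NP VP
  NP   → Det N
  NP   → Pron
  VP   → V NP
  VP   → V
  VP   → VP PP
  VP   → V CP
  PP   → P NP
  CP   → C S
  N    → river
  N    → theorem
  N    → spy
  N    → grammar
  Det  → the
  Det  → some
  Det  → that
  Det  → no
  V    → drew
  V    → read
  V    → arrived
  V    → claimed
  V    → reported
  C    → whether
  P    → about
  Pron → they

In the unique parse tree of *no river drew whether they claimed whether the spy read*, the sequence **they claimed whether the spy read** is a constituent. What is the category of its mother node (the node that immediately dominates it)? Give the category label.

CP

S
  NP
    Det: no
    N: river
  VP
    V: drew
    CP
      C: whether
      S
        NP
          Pron: they
        VP
          V: claimed
          CP
            C: whether
            S
              NP
                Det: the
                N: spy
              VP
                V: read
The span 'they claimed whether the spy read' is the S node built by S → NP VP.
Its mother is the CP built by CP → C S.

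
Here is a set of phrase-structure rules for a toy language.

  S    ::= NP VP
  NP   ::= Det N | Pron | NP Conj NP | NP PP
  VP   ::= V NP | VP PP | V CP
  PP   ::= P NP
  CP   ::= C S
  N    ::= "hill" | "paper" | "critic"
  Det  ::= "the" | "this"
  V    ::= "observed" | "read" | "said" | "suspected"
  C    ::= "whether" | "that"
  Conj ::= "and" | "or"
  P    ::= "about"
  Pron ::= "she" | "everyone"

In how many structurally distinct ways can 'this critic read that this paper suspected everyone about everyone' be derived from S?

3

Two of the 3 distinct bracketings:
[S [NP [Det this] [N critic]] [VP [VP [V read] [CP [C that] [S [NP [Det this] [N paper]] [VP [V suspected] [NP [Pron everyone]]]]]] [PP [P about] [NP [Pron everyone]]]]]
[S [NP [Det this] [N critic]] [VP [V read] [CP [C that] [S [NP [Det this] [N paper]] [VP [V suspected] [NP [NP [Pron everyone]] [PP [P about] [NP [Pron everyone]]]]]]]]]
The difference turns on whether NP → NP PP is used at the relevant span, versus an alternative expansion of NP.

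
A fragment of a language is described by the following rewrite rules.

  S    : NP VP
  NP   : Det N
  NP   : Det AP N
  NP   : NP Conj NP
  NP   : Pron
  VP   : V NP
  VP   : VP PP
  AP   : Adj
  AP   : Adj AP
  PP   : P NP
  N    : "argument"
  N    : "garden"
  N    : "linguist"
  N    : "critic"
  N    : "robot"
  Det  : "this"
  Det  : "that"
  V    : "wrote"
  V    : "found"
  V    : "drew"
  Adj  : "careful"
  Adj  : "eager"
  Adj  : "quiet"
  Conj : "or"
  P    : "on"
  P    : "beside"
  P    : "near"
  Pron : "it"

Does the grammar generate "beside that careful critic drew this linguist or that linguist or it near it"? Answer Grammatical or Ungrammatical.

Ungrammatical

For S → NP VP, no prefix of the string parses as an NP.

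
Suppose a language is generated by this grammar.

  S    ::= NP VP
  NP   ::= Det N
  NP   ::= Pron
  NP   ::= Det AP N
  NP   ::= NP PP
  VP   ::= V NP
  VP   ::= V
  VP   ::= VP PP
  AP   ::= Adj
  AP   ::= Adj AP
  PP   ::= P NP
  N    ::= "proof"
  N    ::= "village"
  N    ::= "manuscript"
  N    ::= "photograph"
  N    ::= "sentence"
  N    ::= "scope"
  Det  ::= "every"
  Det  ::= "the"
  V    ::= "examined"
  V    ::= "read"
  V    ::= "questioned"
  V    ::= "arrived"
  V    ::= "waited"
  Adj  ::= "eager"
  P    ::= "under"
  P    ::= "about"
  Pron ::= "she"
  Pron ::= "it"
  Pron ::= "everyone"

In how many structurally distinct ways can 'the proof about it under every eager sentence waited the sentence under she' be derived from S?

4

Two of the 4 distinct bracketings:
[S [NP [NP [Det the] [N proof]] [PP [P about] [NP [NP [Pron it]] [PP [P under] [NP [Det every] [AP [Adj eager]] [N sentence]]]]]] [VP [V waited] [NP [NP [Det the] [N sentence]] [PP [P under] [NP [Pron she]]]]]]
[S [NP [NP [Det the] [N proof]] [PP [P about] [NP [NP [Pron it]] [PP [P under] [NP [Det every] [AP [Adj eager]] [N sentence]]]]]] [VP [VP [V waited] [NP [Det the] [N sentence]]] [PP [P under] [NP [Pron she]]]]]
The difference turns on whether VP → VP PP is used at the relevant span, versus an alternative expansion of VP.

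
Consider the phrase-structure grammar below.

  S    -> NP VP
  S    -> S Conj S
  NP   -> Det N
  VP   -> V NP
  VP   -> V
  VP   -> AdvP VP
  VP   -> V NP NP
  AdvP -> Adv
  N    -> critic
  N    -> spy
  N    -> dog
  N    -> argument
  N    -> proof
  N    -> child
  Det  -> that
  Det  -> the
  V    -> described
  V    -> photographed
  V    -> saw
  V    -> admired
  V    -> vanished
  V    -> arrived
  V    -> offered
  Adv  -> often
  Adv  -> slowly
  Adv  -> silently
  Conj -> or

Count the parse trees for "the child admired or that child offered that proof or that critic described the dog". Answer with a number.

2

The two bracketings:
[S [S [NP [Det the] [N child]] [VP [V admired]]] [Conj or] [S [S [NP [Det that] [N child]] [VP [V offered] [NP [Det that] [N proof]]]] [Conj or] [S [NP [Det that] [N critic]] [VP [V described] [NP [Det the] [N dog]]]]]]
[S [S [S [NP [Det the] [N child]] [VP [V admired]]] [Conj or] [S [NP [Det that] [N child]] [VP [V offered] [NP [Det that] [N proof]]]]] [Conj or] [S [NP [Det that] [N critic]] [VP [V described] [NP [Det the] [N dog]]]]]
The trees differ in how a recursive rule is bracketed over the same span.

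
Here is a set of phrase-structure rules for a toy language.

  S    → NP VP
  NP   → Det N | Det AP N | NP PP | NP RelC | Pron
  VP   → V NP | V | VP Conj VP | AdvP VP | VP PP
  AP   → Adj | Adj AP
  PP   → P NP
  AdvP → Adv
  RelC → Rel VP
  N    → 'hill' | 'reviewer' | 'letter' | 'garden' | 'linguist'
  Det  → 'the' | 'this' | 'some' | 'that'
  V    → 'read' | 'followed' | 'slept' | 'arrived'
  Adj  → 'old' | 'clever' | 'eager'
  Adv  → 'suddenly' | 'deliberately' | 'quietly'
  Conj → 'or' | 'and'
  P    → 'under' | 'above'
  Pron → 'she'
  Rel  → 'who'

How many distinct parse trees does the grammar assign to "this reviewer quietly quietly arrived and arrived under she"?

Two of the 9 distinct bracketings:
[S [NP [Det this] [N reviewer]] [VP [VP [AdvP [Adv quietly]] [VP [AdvP [Adv quietly]] [VP [V arrived]]]] [Conj and] [VP [VP [V arrived]] [PP [P under] [NP [Pron she]]]]]]
[S [NP [Det this] [N reviewer]] [VP [AdvP [Adv quietly]] [VP [VP [AdvP [Adv quietly]] [VP [V arrived]]] [Conj and] [VP [VP [V arrived]] [PP [P under] [NP [Pron she]]]]]]]
The trees differ in how a recursive rule is bracketed over the same span.

9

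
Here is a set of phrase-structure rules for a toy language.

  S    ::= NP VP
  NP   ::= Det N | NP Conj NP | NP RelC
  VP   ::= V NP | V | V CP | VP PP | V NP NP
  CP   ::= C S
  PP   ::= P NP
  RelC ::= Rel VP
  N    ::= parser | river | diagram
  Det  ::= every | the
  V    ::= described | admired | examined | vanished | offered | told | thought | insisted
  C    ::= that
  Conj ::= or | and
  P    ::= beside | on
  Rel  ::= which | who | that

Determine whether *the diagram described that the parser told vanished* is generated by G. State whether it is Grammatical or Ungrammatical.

Ungrammatical

For S → NP VP, the only prefix that parses as NP is 'the diagram', but the remainder 'described that the parser told vanished' is not a VP under these rules.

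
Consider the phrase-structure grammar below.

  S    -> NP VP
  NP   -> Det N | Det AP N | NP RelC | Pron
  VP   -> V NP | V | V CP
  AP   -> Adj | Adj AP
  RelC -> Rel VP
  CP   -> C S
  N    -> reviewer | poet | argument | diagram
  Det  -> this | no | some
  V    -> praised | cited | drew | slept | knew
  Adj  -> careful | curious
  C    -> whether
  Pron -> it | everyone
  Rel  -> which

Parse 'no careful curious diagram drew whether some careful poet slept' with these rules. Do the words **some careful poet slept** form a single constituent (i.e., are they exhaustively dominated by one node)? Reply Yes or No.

[S [NP [Det no] [AP [Adj careful] [AP [Adj curious]]] [N diagram]] [VP [V drew] [CP [C whether] [S [NP [Det some] [AP [Adj careful]] [N poet]] [VP [V slept]]]]]]
The words 'some careful poet slept' are exhaustively dominated by a single S node (built by S → NP VP), so they form a constituent.

Yes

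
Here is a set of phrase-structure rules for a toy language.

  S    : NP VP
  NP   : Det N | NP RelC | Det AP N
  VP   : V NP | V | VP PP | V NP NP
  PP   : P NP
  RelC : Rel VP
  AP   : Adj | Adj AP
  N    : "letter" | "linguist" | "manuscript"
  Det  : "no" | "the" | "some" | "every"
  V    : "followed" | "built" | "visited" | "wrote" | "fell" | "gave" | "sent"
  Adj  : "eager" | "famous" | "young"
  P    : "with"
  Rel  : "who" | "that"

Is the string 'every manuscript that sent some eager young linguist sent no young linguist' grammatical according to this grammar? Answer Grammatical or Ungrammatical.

S
  NP
    NP
      Det: every
      N: manuscript
    RelC
      Rel: that
      VP
        V: sent
        NP
          Det: some
          AP
            Adj: eager
            AP
              Adj: young
          N: linguist
  VP
    V: sent
    NP
      Det: no
      AP
        Adj: young
      N: linguist
Every word is introduced by a lexical rule and the phrasal rules combine the resulting categories into a single S.

Grammatical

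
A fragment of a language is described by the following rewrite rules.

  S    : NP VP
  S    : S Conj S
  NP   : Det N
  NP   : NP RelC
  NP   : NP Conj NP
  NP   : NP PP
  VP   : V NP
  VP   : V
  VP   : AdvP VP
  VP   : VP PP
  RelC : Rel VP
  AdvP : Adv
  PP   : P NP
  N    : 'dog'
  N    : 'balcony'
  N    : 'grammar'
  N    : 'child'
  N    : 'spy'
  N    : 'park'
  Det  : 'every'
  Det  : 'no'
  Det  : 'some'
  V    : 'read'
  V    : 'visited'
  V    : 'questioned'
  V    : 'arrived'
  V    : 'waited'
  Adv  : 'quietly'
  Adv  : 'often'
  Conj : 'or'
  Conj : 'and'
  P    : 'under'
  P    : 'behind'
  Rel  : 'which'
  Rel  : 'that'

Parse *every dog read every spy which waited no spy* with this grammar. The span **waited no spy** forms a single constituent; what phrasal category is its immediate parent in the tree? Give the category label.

[S [NP [Det every] [N dog]] [VP [V read] [NP [NP [Det every] [N spy]] [RelC [Rel which] [VP [V waited] [NP [Det no] [N spy]]]]]]]
The span 'waited no spy' is the VP node built by VP → V NP.
Its mother is the RelC built by RelC → Rel VP.

RelC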